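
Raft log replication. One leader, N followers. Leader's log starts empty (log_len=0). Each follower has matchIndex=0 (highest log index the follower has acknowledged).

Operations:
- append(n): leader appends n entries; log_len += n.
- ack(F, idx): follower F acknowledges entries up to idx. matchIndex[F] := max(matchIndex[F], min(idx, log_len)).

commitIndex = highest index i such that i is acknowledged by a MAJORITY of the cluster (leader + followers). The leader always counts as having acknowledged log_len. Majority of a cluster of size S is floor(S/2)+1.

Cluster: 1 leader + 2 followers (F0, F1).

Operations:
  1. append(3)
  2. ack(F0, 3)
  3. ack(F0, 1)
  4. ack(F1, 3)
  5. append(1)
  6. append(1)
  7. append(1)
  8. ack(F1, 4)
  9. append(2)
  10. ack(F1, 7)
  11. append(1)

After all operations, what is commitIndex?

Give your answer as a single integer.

Answer: 7

Derivation:
Op 1: append 3 -> log_len=3
Op 2: F0 acks idx 3 -> match: F0=3 F1=0; commitIndex=3
Op 3: F0 acks idx 1 -> match: F0=3 F1=0; commitIndex=3
Op 4: F1 acks idx 3 -> match: F0=3 F1=3; commitIndex=3
Op 5: append 1 -> log_len=4
Op 6: append 1 -> log_len=5
Op 7: append 1 -> log_len=6
Op 8: F1 acks idx 4 -> match: F0=3 F1=4; commitIndex=4
Op 9: append 2 -> log_len=8
Op 10: F1 acks idx 7 -> match: F0=3 F1=7; commitIndex=7
Op 11: append 1 -> log_len=9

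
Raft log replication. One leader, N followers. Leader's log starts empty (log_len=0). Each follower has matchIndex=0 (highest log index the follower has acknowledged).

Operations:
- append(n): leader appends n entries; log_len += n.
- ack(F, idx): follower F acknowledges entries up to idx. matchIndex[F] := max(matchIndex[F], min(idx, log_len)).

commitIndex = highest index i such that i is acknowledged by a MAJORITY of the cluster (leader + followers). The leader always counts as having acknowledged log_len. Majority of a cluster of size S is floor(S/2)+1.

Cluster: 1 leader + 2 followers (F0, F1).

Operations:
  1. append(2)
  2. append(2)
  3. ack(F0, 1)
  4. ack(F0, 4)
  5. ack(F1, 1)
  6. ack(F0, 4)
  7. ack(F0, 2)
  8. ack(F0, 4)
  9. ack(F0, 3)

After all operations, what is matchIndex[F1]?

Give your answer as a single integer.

Answer: 1

Derivation:
Op 1: append 2 -> log_len=2
Op 2: append 2 -> log_len=4
Op 3: F0 acks idx 1 -> match: F0=1 F1=0; commitIndex=1
Op 4: F0 acks idx 4 -> match: F0=4 F1=0; commitIndex=4
Op 5: F1 acks idx 1 -> match: F0=4 F1=1; commitIndex=4
Op 6: F0 acks idx 4 -> match: F0=4 F1=1; commitIndex=4
Op 7: F0 acks idx 2 -> match: F0=4 F1=1; commitIndex=4
Op 8: F0 acks idx 4 -> match: F0=4 F1=1; commitIndex=4
Op 9: F0 acks idx 3 -> match: F0=4 F1=1; commitIndex=4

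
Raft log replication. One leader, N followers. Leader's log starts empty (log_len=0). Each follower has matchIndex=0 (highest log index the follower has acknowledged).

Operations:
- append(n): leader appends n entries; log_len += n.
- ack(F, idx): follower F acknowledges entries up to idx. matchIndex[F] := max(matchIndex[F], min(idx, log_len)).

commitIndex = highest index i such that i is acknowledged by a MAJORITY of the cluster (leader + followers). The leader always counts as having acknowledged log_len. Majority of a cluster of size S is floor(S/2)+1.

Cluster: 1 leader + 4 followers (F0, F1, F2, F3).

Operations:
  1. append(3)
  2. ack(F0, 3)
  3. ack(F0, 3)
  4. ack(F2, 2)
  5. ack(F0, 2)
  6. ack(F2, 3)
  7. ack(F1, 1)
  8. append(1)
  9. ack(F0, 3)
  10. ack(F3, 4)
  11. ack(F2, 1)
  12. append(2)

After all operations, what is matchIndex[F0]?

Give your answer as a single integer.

Op 1: append 3 -> log_len=3
Op 2: F0 acks idx 3 -> match: F0=3 F1=0 F2=0 F3=0; commitIndex=0
Op 3: F0 acks idx 3 -> match: F0=3 F1=0 F2=0 F3=0; commitIndex=0
Op 4: F2 acks idx 2 -> match: F0=3 F1=0 F2=2 F3=0; commitIndex=2
Op 5: F0 acks idx 2 -> match: F0=3 F1=0 F2=2 F3=0; commitIndex=2
Op 6: F2 acks idx 3 -> match: F0=3 F1=0 F2=3 F3=0; commitIndex=3
Op 7: F1 acks idx 1 -> match: F0=3 F1=1 F2=3 F3=0; commitIndex=3
Op 8: append 1 -> log_len=4
Op 9: F0 acks idx 3 -> match: F0=3 F1=1 F2=3 F3=0; commitIndex=3
Op 10: F3 acks idx 4 -> match: F0=3 F1=1 F2=3 F3=4; commitIndex=3
Op 11: F2 acks idx 1 -> match: F0=3 F1=1 F2=3 F3=4; commitIndex=3
Op 12: append 2 -> log_len=6

Answer: 3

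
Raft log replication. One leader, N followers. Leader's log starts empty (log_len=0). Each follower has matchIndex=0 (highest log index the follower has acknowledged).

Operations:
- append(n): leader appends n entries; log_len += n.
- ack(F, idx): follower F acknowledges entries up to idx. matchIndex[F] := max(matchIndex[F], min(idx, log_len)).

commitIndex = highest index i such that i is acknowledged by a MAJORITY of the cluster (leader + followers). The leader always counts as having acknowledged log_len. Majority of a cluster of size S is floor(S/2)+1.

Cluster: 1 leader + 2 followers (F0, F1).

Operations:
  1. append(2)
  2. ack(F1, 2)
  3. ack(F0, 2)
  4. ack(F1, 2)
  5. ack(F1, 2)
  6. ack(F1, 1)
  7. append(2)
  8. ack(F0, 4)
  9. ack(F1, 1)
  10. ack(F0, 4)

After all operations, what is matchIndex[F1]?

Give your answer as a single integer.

Op 1: append 2 -> log_len=2
Op 2: F1 acks idx 2 -> match: F0=0 F1=2; commitIndex=2
Op 3: F0 acks idx 2 -> match: F0=2 F1=2; commitIndex=2
Op 4: F1 acks idx 2 -> match: F0=2 F1=2; commitIndex=2
Op 5: F1 acks idx 2 -> match: F0=2 F1=2; commitIndex=2
Op 6: F1 acks idx 1 -> match: F0=2 F1=2; commitIndex=2
Op 7: append 2 -> log_len=4
Op 8: F0 acks idx 4 -> match: F0=4 F1=2; commitIndex=4
Op 9: F1 acks idx 1 -> match: F0=4 F1=2; commitIndex=4
Op 10: F0 acks idx 4 -> match: F0=4 F1=2; commitIndex=4

Answer: 2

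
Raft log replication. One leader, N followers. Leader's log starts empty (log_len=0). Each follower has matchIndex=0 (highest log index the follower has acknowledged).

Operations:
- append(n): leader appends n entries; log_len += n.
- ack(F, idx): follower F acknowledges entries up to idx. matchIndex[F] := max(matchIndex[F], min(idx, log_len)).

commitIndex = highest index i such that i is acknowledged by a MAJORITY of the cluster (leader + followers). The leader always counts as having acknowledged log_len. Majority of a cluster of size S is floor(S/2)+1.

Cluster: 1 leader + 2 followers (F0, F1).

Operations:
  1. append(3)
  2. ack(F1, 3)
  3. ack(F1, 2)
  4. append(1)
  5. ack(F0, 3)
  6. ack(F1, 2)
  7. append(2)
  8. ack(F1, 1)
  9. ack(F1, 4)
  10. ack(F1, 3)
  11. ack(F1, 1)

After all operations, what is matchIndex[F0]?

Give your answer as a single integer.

Op 1: append 3 -> log_len=3
Op 2: F1 acks idx 3 -> match: F0=0 F1=3; commitIndex=3
Op 3: F1 acks idx 2 -> match: F0=0 F1=3; commitIndex=3
Op 4: append 1 -> log_len=4
Op 5: F0 acks idx 3 -> match: F0=3 F1=3; commitIndex=3
Op 6: F1 acks idx 2 -> match: F0=3 F1=3; commitIndex=3
Op 7: append 2 -> log_len=6
Op 8: F1 acks idx 1 -> match: F0=3 F1=3; commitIndex=3
Op 9: F1 acks idx 4 -> match: F0=3 F1=4; commitIndex=4
Op 10: F1 acks idx 3 -> match: F0=3 F1=4; commitIndex=4
Op 11: F1 acks idx 1 -> match: F0=3 F1=4; commitIndex=4

Answer: 3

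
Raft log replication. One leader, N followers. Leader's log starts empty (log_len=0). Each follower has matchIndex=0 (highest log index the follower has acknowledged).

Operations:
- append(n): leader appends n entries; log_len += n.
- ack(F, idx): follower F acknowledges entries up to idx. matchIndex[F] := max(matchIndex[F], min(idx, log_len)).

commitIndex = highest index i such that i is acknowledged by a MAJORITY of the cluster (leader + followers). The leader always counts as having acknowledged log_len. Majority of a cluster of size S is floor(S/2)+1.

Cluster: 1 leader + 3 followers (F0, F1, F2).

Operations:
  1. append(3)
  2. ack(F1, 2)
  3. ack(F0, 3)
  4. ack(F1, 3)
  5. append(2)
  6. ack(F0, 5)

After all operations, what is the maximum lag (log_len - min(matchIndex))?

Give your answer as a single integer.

Answer: 5

Derivation:
Op 1: append 3 -> log_len=3
Op 2: F1 acks idx 2 -> match: F0=0 F1=2 F2=0; commitIndex=0
Op 3: F0 acks idx 3 -> match: F0=3 F1=2 F2=0; commitIndex=2
Op 4: F1 acks idx 3 -> match: F0=3 F1=3 F2=0; commitIndex=3
Op 5: append 2 -> log_len=5
Op 6: F0 acks idx 5 -> match: F0=5 F1=3 F2=0; commitIndex=3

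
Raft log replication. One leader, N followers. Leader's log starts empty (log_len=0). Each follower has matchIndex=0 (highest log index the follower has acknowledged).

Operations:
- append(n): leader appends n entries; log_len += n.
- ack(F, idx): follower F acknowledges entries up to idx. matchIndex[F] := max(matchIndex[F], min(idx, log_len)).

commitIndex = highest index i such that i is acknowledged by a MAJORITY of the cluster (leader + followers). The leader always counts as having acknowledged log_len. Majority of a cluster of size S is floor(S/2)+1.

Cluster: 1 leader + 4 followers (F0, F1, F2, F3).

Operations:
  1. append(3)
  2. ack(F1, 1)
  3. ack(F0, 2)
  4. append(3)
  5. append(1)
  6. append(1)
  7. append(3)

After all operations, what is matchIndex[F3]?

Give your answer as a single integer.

Op 1: append 3 -> log_len=3
Op 2: F1 acks idx 1 -> match: F0=0 F1=1 F2=0 F3=0; commitIndex=0
Op 3: F0 acks idx 2 -> match: F0=2 F1=1 F2=0 F3=0; commitIndex=1
Op 4: append 3 -> log_len=6
Op 5: append 1 -> log_len=7
Op 6: append 1 -> log_len=8
Op 7: append 3 -> log_len=11

Answer: 0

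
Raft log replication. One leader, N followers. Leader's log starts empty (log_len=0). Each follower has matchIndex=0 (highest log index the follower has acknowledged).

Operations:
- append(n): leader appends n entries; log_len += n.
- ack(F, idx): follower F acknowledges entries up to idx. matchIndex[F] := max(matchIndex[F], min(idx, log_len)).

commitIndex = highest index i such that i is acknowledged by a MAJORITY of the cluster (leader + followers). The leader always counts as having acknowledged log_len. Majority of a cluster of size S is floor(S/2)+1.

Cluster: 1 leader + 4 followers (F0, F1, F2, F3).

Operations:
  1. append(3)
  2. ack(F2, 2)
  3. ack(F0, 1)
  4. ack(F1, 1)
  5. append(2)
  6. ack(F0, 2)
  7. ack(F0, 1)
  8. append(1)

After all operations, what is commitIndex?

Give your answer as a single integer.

Answer: 2

Derivation:
Op 1: append 3 -> log_len=3
Op 2: F2 acks idx 2 -> match: F0=0 F1=0 F2=2 F3=0; commitIndex=0
Op 3: F0 acks idx 1 -> match: F0=1 F1=0 F2=2 F3=0; commitIndex=1
Op 4: F1 acks idx 1 -> match: F0=1 F1=1 F2=2 F3=0; commitIndex=1
Op 5: append 2 -> log_len=5
Op 6: F0 acks idx 2 -> match: F0=2 F1=1 F2=2 F3=0; commitIndex=2
Op 7: F0 acks idx 1 -> match: F0=2 F1=1 F2=2 F3=0; commitIndex=2
Op 8: append 1 -> log_len=6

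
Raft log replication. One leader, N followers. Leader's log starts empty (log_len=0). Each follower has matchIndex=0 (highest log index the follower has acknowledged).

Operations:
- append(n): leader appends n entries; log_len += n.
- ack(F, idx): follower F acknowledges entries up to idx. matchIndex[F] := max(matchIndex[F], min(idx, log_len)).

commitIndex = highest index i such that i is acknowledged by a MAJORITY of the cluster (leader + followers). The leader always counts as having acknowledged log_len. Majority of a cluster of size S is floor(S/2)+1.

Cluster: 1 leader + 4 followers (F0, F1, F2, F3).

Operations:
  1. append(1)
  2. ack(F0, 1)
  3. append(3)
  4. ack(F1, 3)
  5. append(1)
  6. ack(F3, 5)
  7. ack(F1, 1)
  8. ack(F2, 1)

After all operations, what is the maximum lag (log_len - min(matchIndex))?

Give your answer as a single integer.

Answer: 4

Derivation:
Op 1: append 1 -> log_len=1
Op 2: F0 acks idx 1 -> match: F0=1 F1=0 F2=0 F3=0; commitIndex=0
Op 3: append 3 -> log_len=4
Op 4: F1 acks idx 3 -> match: F0=1 F1=3 F2=0 F3=0; commitIndex=1
Op 5: append 1 -> log_len=5
Op 6: F3 acks idx 5 -> match: F0=1 F1=3 F2=0 F3=5; commitIndex=3
Op 7: F1 acks idx 1 -> match: F0=1 F1=3 F2=0 F3=5; commitIndex=3
Op 8: F2 acks idx 1 -> match: F0=1 F1=3 F2=1 F3=5; commitIndex=3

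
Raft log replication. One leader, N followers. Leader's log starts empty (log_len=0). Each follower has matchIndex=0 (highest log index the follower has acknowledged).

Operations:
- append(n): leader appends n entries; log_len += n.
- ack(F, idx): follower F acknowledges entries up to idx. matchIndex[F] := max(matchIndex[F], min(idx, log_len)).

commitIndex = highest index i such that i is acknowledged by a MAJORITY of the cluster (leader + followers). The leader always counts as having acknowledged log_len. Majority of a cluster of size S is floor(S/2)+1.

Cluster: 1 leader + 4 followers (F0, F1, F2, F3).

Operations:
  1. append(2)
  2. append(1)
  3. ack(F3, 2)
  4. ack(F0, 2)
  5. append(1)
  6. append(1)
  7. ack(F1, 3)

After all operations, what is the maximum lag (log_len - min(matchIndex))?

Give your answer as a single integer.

Answer: 5

Derivation:
Op 1: append 2 -> log_len=2
Op 2: append 1 -> log_len=3
Op 3: F3 acks idx 2 -> match: F0=0 F1=0 F2=0 F3=2; commitIndex=0
Op 4: F0 acks idx 2 -> match: F0=2 F1=0 F2=0 F3=2; commitIndex=2
Op 5: append 1 -> log_len=4
Op 6: append 1 -> log_len=5
Op 7: F1 acks idx 3 -> match: F0=2 F1=3 F2=0 F3=2; commitIndex=2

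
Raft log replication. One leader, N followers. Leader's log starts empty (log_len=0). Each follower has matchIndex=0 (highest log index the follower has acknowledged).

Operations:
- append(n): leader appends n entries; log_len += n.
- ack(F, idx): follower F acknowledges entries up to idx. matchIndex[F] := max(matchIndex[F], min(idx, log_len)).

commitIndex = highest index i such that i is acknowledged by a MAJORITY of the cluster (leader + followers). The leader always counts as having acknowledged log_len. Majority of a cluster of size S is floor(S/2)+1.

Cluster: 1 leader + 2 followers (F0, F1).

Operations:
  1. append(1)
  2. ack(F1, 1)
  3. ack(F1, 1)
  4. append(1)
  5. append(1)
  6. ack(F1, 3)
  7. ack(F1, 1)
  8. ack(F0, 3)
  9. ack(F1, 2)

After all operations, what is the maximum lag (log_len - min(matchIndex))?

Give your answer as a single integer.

Op 1: append 1 -> log_len=1
Op 2: F1 acks idx 1 -> match: F0=0 F1=1; commitIndex=1
Op 3: F1 acks idx 1 -> match: F0=0 F1=1; commitIndex=1
Op 4: append 1 -> log_len=2
Op 5: append 1 -> log_len=3
Op 6: F1 acks idx 3 -> match: F0=0 F1=3; commitIndex=3
Op 7: F1 acks idx 1 -> match: F0=0 F1=3; commitIndex=3
Op 8: F0 acks idx 3 -> match: F0=3 F1=3; commitIndex=3
Op 9: F1 acks idx 2 -> match: F0=3 F1=3; commitIndex=3

Answer: 0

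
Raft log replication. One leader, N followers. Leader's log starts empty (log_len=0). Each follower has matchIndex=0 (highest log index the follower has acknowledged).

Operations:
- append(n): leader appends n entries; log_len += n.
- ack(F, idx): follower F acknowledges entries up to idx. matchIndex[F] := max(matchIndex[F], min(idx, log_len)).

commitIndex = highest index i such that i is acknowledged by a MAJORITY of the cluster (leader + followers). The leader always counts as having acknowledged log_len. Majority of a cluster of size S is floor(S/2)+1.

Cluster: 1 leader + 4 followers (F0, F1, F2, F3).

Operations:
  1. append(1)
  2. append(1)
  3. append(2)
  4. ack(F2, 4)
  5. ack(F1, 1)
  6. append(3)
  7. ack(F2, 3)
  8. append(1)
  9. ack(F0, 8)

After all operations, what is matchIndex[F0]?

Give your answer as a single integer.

Answer: 8

Derivation:
Op 1: append 1 -> log_len=1
Op 2: append 1 -> log_len=2
Op 3: append 2 -> log_len=4
Op 4: F2 acks idx 4 -> match: F0=0 F1=0 F2=4 F3=0; commitIndex=0
Op 5: F1 acks idx 1 -> match: F0=0 F1=1 F2=4 F3=0; commitIndex=1
Op 6: append 3 -> log_len=7
Op 7: F2 acks idx 3 -> match: F0=0 F1=1 F2=4 F3=0; commitIndex=1
Op 8: append 1 -> log_len=8
Op 9: F0 acks idx 8 -> match: F0=8 F1=1 F2=4 F3=0; commitIndex=4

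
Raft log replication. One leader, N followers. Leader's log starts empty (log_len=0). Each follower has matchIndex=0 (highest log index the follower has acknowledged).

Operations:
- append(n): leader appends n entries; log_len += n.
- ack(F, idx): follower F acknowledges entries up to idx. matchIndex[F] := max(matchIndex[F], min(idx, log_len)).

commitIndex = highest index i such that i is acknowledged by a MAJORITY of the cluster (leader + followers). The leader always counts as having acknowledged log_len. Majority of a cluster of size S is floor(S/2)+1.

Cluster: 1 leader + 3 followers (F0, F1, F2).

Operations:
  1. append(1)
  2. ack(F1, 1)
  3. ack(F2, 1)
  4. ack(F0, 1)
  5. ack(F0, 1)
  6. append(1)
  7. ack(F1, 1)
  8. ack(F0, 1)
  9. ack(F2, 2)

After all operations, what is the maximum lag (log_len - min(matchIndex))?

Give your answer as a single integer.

Op 1: append 1 -> log_len=1
Op 2: F1 acks idx 1 -> match: F0=0 F1=1 F2=0; commitIndex=0
Op 3: F2 acks idx 1 -> match: F0=0 F1=1 F2=1; commitIndex=1
Op 4: F0 acks idx 1 -> match: F0=1 F1=1 F2=1; commitIndex=1
Op 5: F0 acks idx 1 -> match: F0=1 F1=1 F2=1; commitIndex=1
Op 6: append 1 -> log_len=2
Op 7: F1 acks idx 1 -> match: F0=1 F1=1 F2=1; commitIndex=1
Op 8: F0 acks idx 1 -> match: F0=1 F1=1 F2=1; commitIndex=1
Op 9: F2 acks idx 2 -> match: F0=1 F1=1 F2=2; commitIndex=1

Answer: 1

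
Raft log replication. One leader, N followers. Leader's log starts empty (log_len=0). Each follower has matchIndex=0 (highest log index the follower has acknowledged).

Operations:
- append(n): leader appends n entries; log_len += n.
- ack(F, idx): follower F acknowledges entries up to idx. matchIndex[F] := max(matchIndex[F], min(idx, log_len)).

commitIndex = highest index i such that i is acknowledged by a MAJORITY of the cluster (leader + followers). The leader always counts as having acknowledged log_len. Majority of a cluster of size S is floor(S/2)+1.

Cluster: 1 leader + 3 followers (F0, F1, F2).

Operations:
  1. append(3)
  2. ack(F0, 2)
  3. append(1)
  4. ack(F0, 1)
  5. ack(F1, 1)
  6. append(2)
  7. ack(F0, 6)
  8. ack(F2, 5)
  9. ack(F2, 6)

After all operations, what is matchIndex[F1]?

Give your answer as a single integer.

Op 1: append 3 -> log_len=3
Op 2: F0 acks idx 2 -> match: F0=2 F1=0 F2=0; commitIndex=0
Op 3: append 1 -> log_len=4
Op 4: F0 acks idx 1 -> match: F0=2 F1=0 F2=0; commitIndex=0
Op 5: F1 acks idx 1 -> match: F0=2 F1=1 F2=0; commitIndex=1
Op 6: append 2 -> log_len=6
Op 7: F0 acks idx 6 -> match: F0=6 F1=1 F2=0; commitIndex=1
Op 8: F2 acks idx 5 -> match: F0=6 F1=1 F2=5; commitIndex=5
Op 9: F2 acks idx 6 -> match: F0=6 F1=1 F2=6; commitIndex=6

Answer: 1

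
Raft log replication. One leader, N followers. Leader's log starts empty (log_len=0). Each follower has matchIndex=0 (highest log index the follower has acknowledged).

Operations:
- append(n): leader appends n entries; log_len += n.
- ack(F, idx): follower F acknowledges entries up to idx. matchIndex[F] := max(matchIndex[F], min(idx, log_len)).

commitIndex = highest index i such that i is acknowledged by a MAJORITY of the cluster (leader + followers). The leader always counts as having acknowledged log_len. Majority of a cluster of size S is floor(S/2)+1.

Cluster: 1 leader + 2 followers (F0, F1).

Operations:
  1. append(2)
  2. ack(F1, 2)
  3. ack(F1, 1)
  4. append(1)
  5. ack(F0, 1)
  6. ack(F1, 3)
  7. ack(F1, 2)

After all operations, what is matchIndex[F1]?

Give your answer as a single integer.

Answer: 3

Derivation:
Op 1: append 2 -> log_len=2
Op 2: F1 acks idx 2 -> match: F0=0 F1=2; commitIndex=2
Op 3: F1 acks idx 1 -> match: F0=0 F1=2; commitIndex=2
Op 4: append 1 -> log_len=3
Op 5: F0 acks idx 1 -> match: F0=1 F1=2; commitIndex=2
Op 6: F1 acks idx 3 -> match: F0=1 F1=3; commitIndex=3
Op 7: F1 acks idx 2 -> match: F0=1 F1=3; commitIndex=3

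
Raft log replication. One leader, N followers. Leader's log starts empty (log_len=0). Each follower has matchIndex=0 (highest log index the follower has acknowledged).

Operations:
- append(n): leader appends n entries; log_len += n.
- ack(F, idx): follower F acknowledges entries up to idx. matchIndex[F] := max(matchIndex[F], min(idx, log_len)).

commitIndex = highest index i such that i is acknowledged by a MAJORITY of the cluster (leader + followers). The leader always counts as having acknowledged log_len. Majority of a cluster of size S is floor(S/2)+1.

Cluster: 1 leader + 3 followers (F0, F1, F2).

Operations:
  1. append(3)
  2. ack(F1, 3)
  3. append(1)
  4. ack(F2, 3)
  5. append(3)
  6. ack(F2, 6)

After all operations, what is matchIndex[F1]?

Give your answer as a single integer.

Answer: 3

Derivation:
Op 1: append 3 -> log_len=3
Op 2: F1 acks idx 3 -> match: F0=0 F1=3 F2=0; commitIndex=0
Op 3: append 1 -> log_len=4
Op 4: F2 acks idx 3 -> match: F0=0 F1=3 F2=3; commitIndex=3
Op 5: append 3 -> log_len=7
Op 6: F2 acks idx 6 -> match: F0=0 F1=3 F2=6; commitIndex=3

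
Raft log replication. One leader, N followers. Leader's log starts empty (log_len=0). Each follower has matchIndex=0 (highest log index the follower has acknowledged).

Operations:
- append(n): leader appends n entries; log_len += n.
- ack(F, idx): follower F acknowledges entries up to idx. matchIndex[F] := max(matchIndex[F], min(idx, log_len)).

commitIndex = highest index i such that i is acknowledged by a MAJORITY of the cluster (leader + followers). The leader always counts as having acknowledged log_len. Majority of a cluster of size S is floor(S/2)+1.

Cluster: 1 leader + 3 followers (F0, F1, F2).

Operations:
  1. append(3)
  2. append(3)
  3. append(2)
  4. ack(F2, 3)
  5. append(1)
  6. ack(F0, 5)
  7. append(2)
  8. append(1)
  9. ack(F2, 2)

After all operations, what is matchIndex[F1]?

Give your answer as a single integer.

Op 1: append 3 -> log_len=3
Op 2: append 3 -> log_len=6
Op 3: append 2 -> log_len=8
Op 4: F2 acks idx 3 -> match: F0=0 F1=0 F2=3; commitIndex=0
Op 5: append 1 -> log_len=9
Op 6: F0 acks idx 5 -> match: F0=5 F1=0 F2=3; commitIndex=3
Op 7: append 2 -> log_len=11
Op 8: append 1 -> log_len=12
Op 9: F2 acks idx 2 -> match: F0=5 F1=0 F2=3; commitIndex=3

Answer: 0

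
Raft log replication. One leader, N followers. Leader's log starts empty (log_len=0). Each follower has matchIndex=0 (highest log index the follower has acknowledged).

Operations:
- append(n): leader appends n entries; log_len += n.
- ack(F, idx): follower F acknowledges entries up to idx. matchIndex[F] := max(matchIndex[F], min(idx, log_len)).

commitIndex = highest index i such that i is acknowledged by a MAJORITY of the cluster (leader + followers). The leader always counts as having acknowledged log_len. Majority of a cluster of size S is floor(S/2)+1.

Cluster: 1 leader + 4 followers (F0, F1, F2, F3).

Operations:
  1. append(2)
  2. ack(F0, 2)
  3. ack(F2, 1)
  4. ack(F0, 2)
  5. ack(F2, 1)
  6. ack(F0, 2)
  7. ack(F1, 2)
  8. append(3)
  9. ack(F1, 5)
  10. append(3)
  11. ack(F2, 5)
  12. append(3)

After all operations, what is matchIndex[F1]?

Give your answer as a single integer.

Op 1: append 2 -> log_len=2
Op 2: F0 acks idx 2 -> match: F0=2 F1=0 F2=0 F3=0; commitIndex=0
Op 3: F2 acks idx 1 -> match: F0=2 F1=0 F2=1 F3=0; commitIndex=1
Op 4: F0 acks idx 2 -> match: F0=2 F1=0 F2=1 F3=0; commitIndex=1
Op 5: F2 acks idx 1 -> match: F0=2 F1=0 F2=1 F3=0; commitIndex=1
Op 6: F0 acks idx 2 -> match: F0=2 F1=0 F2=1 F3=0; commitIndex=1
Op 7: F1 acks idx 2 -> match: F0=2 F1=2 F2=1 F3=0; commitIndex=2
Op 8: append 3 -> log_len=5
Op 9: F1 acks idx 5 -> match: F0=2 F1=5 F2=1 F3=0; commitIndex=2
Op 10: append 3 -> log_len=8
Op 11: F2 acks idx 5 -> match: F0=2 F1=5 F2=5 F3=0; commitIndex=5
Op 12: append 3 -> log_len=11

Answer: 5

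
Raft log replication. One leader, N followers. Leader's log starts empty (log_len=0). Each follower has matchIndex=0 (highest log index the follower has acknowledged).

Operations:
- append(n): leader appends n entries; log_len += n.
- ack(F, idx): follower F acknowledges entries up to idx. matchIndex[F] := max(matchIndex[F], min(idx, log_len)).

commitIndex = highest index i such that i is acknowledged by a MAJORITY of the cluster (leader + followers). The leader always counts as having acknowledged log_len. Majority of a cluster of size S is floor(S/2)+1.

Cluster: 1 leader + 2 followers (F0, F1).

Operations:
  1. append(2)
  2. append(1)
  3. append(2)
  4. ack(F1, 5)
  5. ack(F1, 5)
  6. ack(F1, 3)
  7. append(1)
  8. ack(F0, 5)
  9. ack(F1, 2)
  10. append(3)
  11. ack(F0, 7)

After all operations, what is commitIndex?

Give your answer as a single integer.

Op 1: append 2 -> log_len=2
Op 2: append 1 -> log_len=3
Op 3: append 2 -> log_len=5
Op 4: F1 acks idx 5 -> match: F0=0 F1=5; commitIndex=5
Op 5: F1 acks idx 5 -> match: F0=0 F1=5; commitIndex=5
Op 6: F1 acks idx 3 -> match: F0=0 F1=5; commitIndex=5
Op 7: append 1 -> log_len=6
Op 8: F0 acks idx 5 -> match: F0=5 F1=5; commitIndex=5
Op 9: F1 acks idx 2 -> match: F0=5 F1=5; commitIndex=5
Op 10: append 3 -> log_len=9
Op 11: F0 acks idx 7 -> match: F0=7 F1=5; commitIndex=7

Answer: 7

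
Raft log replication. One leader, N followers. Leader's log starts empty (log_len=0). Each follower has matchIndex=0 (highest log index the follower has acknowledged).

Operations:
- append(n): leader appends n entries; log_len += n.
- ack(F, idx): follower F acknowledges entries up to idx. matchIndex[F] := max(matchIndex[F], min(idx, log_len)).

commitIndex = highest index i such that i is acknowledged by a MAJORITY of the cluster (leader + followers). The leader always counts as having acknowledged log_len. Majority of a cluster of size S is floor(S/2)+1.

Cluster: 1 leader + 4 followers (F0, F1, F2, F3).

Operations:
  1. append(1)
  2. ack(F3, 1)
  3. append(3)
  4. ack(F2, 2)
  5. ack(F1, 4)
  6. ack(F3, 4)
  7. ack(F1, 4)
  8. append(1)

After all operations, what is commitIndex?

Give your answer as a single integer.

Answer: 4

Derivation:
Op 1: append 1 -> log_len=1
Op 2: F3 acks idx 1 -> match: F0=0 F1=0 F2=0 F3=1; commitIndex=0
Op 3: append 3 -> log_len=4
Op 4: F2 acks idx 2 -> match: F0=0 F1=0 F2=2 F3=1; commitIndex=1
Op 5: F1 acks idx 4 -> match: F0=0 F1=4 F2=2 F3=1; commitIndex=2
Op 6: F3 acks idx 4 -> match: F0=0 F1=4 F2=2 F3=4; commitIndex=4
Op 7: F1 acks idx 4 -> match: F0=0 F1=4 F2=2 F3=4; commitIndex=4
Op 8: append 1 -> log_len=5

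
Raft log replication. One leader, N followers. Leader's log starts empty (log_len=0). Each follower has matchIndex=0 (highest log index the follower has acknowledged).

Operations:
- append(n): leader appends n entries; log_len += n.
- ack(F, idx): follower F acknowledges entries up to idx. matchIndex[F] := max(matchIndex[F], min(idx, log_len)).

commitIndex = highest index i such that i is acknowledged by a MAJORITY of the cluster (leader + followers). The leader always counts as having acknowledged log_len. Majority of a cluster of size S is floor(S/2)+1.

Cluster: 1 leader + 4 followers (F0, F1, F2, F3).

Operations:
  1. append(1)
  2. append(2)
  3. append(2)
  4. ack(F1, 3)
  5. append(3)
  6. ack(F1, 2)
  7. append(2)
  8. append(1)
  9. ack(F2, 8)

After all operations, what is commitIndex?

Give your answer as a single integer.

Op 1: append 1 -> log_len=1
Op 2: append 2 -> log_len=3
Op 3: append 2 -> log_len=5
Op 4: F1 acks idx 3 -> match: F0=0 F1=3 F2=0 F3=0; commitIndex=0
Op 5: append 3 -> log_len=8
Op 6: F1 acks idx 2 -> match: F0=0 F1=3 F2=0 F3=0; commitIndex=0
Op 7: append 2 -> log_len=10
Op 8: append 1 -> log_len=11
Op 9: F2 acks idx 8 -> match: F0=0 F1=3 F2=8 F3=0; commitIndex=3

Answer: 3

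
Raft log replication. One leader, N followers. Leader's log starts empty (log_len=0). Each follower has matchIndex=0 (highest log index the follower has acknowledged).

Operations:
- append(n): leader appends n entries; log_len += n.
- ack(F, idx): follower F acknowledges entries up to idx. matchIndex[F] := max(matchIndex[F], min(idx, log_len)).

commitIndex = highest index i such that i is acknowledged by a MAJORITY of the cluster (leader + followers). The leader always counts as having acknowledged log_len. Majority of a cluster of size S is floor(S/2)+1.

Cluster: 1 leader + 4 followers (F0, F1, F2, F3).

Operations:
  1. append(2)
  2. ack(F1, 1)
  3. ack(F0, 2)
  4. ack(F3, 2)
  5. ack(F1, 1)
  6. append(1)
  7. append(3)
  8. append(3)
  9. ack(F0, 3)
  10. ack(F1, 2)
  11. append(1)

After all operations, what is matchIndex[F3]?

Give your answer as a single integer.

Answer: 2

Derivation:
Op 1: append 2 -> log_len=2
Op 2: F1 acks idx 1 -> match: F0=0 F1=1 F2=0 F3=0; commitIndex=0
Op 3: F0 acks idx 2 -> match: F0=2 F1=1 F2=0 F3=0; commitIndex=1
Op 4: F3 acks idx 2 -> match: F0=2 F1=1 F2=0 F3=2; commitIndex=2
Op 5: F1 acks idx 1 -> match: F0=2 F1=1 F2=0 F3=2; commitIndex=2
Op 6: append 1 -> log_len=3
Op 7: append 3 -> log_len=6
Op 8: append 3 -> log_len=9
Op 9: F0 acks idx 3 -> match: F0=3 F1=1 F2=0 F3=2; commitIndex=2
Op 10: F1 acks idx 2 -> match: F0=3 F1=2 F2=0 F3=2; commitIndex=2
Op 11: append 1 -> log_len=10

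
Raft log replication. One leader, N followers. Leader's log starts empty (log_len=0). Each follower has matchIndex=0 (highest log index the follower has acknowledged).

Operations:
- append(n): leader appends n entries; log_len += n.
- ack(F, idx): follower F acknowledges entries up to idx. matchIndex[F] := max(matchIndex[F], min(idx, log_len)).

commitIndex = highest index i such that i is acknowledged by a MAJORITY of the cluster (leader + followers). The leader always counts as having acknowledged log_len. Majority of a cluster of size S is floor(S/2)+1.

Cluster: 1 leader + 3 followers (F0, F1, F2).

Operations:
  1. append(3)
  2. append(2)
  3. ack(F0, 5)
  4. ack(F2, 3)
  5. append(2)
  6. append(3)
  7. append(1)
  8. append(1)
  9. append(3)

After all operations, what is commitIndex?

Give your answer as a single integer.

Answer: 3

Derivation:
Op 1: append 3 -> log_len=3
Op 2: append 2 -> log_len=5
Op 3: F0 acks idx 5 -> match: F0=5 F1=0 F2=0; commitIndex=0
Op 4: F2 acks idx 3 -> match: F0=5 F1=0 F2=3; commitIndex=3
Op 5: append 2 -> log_len=7
Op 6: append 3 -> log_len=10
Op 7: append 1 -> log_len=11
Op 8: append 1 -> log_len=12
Op 9: append 3 -> log_len=15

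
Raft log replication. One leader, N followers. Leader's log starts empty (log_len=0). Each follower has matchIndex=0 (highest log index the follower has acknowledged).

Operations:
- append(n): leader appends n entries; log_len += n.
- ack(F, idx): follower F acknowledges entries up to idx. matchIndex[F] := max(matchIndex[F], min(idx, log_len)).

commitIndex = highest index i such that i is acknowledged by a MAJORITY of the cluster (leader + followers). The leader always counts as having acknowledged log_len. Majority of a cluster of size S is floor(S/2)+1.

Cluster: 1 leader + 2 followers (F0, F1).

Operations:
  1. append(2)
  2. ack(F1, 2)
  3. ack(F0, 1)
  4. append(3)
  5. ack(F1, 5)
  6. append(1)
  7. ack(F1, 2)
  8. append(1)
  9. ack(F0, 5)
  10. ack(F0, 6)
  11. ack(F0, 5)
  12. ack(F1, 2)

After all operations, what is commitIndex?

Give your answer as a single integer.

Answer: 6

Derivation:
Op 1: append 2 -> log_len=2
Op 2: F1 acks idx 2 -> match: F0=0 F1=2; commitIndex=2
Op 3: F0 acks idx 1 -> match: F0=1 F1=2; commitIndex=2
Op 4: append 3 -> log_len=5
Op 5: F1 acks idx 5 -> match: F0=1 F1=5; commitIndex=5
Op 6: append 1 -> log_len=6
Op 7: F1 acks idx 2 -> match: F0=1 F1=5; commitIndex=5
Op 8: append 1 -> log_len=7
Op 9: F0 acks idx 5 -> match: F0=5 F1=5; commitIndex=5
Op 10: F0 acks idx 6 -> match: F0=6 F1=5; commitIndex=6
Op 11: F0 acks idx 5 -> match: F0=6 F1=5; commitIndex=6
Op 12: F1 acks idx 2 -> match: F0=6 F1=5; commitIndex=6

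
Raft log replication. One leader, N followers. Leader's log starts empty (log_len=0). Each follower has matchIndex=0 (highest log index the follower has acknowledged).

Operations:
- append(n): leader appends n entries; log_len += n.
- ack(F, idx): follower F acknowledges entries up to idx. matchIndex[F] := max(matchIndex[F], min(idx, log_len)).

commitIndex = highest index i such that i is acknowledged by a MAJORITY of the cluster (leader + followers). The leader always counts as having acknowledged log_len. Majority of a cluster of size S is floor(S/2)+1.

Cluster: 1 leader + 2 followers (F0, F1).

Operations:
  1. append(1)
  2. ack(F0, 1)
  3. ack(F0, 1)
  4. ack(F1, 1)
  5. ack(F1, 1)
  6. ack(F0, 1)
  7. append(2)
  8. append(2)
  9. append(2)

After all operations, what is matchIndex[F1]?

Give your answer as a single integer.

Answer: 1

Derivation:
Op 1: append 1 -> log_len=1
Op 2: F0 acks idx 1 -> match: F0=1 F1=0; commitIndex=1
Op 3: F0 acks idx 1 -> match: F0=1 F1=0; commitIndex=1
Op 4: F1 acks idx 1 -> match: F0=1 F1=1; commitIndex=1
Op 5: F1 acks idx 1 -> match: F0=1 F1=1; commitIndex=1
Op 6: F0 acks idx 1 -> match: F0=1 F1=1; commitIndex=1
Op 7: append 2 -> log_len=3
Op 8: append 2 -> log_len=5
Op 9: append 2 -> log_len=7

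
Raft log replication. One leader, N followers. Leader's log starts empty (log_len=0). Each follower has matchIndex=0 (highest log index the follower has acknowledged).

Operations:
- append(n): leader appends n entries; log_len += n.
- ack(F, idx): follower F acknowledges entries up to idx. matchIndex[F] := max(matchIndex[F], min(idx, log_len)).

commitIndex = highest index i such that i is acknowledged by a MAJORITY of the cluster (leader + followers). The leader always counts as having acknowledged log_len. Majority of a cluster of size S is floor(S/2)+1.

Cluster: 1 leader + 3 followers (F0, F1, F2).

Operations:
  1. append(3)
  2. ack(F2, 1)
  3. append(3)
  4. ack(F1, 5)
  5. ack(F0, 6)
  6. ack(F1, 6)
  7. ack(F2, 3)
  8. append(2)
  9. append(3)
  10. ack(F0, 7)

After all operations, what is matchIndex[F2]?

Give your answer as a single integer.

Op 1: append 3 -> log_len=3
Op 2: F2 acks idx 1 -> match: F0=0 F1=0 F2=1; commitIndex=0
Op 3: append 3 -> log_len=6
Op 4: F1 acks idx 5 -> match: F0=0 F1=5 F2=1; commitIndex=1
Op 5: F0 acks idx 6 -> match: F0=6 F1=5 F2=1; commitIndex=5
Op 6: F1 acks idx 6 -> match: F0=6 F1=6 F2=1; commitIndex=6
Op 7: F2 acks idx 3 -> match: F0=6 F1=6 F2=3; commitIndex=6
Op 8: append 2 -> log_len=8
Op 9: append 3 -> log_len=11
Op 10: F0 acks idx 7 -> match: F0=7 F1=6 F2=3; commitIndex=6

Answer: 3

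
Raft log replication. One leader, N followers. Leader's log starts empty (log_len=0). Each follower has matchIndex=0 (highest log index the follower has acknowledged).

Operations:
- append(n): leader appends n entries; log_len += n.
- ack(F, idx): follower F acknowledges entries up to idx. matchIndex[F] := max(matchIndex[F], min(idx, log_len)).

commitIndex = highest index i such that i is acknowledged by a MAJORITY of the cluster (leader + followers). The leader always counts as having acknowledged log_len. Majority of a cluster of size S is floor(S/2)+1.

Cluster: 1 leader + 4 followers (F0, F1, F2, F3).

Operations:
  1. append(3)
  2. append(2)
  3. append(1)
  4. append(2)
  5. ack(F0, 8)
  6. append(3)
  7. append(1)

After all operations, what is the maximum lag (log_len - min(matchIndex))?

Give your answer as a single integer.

Op 1: append 3 -> log_len=3
Op 2: append 2 -> log_len=5
Op 3: append 1 -> log_len=6
Op 4: append 2 -> log_len=8
Op 5: F0 acks idx 8 -> match: F0=8 F1=0 F2=0 F3=0; commitIndex=0
Op 6: append 3 -> log_len=11
Op 7: append 1 -> log_len=12

Answer: 12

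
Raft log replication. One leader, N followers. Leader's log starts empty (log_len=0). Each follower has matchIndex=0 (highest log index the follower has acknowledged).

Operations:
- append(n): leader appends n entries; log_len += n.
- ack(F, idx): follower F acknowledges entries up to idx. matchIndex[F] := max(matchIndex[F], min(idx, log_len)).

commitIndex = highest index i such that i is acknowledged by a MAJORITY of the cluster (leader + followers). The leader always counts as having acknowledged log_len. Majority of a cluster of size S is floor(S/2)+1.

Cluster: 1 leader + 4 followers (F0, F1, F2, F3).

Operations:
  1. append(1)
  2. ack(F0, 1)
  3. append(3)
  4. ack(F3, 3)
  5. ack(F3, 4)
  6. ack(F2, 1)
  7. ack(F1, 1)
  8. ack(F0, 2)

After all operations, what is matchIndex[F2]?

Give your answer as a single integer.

Op 1: append 1 -> log_len=1
Op 2: F0 acks idx 1 -> match: F0=1 F1=0 F2=0 F3=0; commitIndex=0
Op 3: append 3 -> log_len=4
Op 4: F3 acks idx 3 -> match: F0=1 F1=0 F2=0 F3=3; commitIndex=1
Op 5: F3 acks idx 4 -> match: F0=1 F1=0 F2=0 F3=4; commitIndex=1
Op 6: F2 acks idx 1 -> match: F0=1 F1=0 F2=1 F3=4; commitIndex=1
Op 7: F1 acks idx 1 -> match: F0=1 F1=1 F2=1 F3=4; commitIndex=1
Op 8: F0 acks idx 2 -> match: F0=2 F1=1 F2=1 F3=4; commitIndex=2

Answer: 1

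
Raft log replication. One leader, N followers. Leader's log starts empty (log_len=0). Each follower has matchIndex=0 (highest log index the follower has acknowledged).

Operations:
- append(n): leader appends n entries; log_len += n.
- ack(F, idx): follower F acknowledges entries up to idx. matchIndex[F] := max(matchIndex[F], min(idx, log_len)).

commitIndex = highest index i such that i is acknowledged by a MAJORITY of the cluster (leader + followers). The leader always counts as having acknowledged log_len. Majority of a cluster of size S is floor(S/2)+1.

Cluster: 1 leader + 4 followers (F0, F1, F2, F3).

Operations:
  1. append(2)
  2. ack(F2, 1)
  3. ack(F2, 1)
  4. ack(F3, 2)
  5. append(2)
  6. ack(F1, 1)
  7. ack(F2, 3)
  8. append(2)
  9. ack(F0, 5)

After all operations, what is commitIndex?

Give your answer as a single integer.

Answer: 3

Derivation:
Op 1: append 2 -> log_len=2
Op 2: F2 acks idx 1 -> match: F0=0 F1=0 F2=1 F3=0; commitIndex=0
Op 3: F2 acks idx 1 -> match: F0=0 F1=0 F2=1 F3=0; commitIndex=0
Op 4: F3 acks idx 2 -> match: F0=0 F1=0 F2=1 F3=2; commitIndex=1
Op 5: append 2 -> log_len=4
Op 6: F1 acks idx 1 -> match: F0=0 F1=1 F2=1 F3=2; commitIndex=1
Op 7: F2 acks idx 3 -> match: F0=0 F1=1 F2=3 F3=2; commitIndex=2
Op 8: append 2 -> log_len=6
Op 9: F0 acks idx 5 -> match: F0=5 F1=1 F2=3 F3=2; commitIndex=3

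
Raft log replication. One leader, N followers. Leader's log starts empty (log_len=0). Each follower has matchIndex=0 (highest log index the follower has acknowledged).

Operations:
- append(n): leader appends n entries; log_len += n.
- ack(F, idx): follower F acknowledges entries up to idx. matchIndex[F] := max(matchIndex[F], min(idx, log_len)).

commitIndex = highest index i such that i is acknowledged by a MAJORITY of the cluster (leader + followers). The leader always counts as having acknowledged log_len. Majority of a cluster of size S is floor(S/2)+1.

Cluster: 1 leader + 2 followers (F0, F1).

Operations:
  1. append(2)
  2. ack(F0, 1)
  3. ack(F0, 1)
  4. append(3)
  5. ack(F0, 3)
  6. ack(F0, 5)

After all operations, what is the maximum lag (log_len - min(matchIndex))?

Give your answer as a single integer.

Answer: 5

Derivation:
Op 1: append 2 -> log_len=2
Op 2: F0 acks idx 1 -> match: F0=1 F1=0; commitIndex=1
Op 3: F0 acks idx 1 -> match: F0=1 F1=0; commitIndex=1
Op 4: append 3 -> log_len=5
Op 5: F0 acks idx 3 -> match: F0=3 F1=0; commitIndex=3
Op 6: F0 acks idx 5 -> match: F0=5 F1=0; commitIndex=5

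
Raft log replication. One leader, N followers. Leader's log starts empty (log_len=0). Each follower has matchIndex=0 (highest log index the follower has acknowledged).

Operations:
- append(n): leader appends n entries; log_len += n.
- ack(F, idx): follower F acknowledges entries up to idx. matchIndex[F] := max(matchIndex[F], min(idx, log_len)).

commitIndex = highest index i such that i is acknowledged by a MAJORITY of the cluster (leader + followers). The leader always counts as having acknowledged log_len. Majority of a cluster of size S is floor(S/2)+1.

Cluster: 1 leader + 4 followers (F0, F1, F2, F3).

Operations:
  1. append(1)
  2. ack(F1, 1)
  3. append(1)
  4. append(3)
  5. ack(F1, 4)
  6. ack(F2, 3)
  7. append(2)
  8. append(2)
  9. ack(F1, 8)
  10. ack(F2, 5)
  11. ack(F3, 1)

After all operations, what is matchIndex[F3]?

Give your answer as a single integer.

Op 1: append 1 -> log_len=1
Op 2: F1 acks idx 1 -> match: F0=0 F1=1 F2=0 F3=0; commitIndex=0
Op 3: append 1 -> log_len=2
Op 4: append 3 -> log_len=5
Op 5: F1 acks idx 4 -> match: F0=0 F1=4 F2=0 F3=0; commitIndex=0
Op 6: F2 acks idx 3 -> match: F0=0 F1=4 F2=3 F3=0; commitIndex=3
Op 7: append 2 -> log_len=7
Op 8: append 2 -> log_len=9
Op 9: F1 acks idx 8 -> match: F0=0 F1=8 F2=3 F3=0; commitIndex=3
Op 10: F2 acks idx 5 -> match: F0=0 F1=8 F2=5 F3=0; commitIndex=5
Op 11: F3 acks idx 1 -> match: F0=0 F1=8 F2=5 F3=1; commitIndex=5

Answer: 1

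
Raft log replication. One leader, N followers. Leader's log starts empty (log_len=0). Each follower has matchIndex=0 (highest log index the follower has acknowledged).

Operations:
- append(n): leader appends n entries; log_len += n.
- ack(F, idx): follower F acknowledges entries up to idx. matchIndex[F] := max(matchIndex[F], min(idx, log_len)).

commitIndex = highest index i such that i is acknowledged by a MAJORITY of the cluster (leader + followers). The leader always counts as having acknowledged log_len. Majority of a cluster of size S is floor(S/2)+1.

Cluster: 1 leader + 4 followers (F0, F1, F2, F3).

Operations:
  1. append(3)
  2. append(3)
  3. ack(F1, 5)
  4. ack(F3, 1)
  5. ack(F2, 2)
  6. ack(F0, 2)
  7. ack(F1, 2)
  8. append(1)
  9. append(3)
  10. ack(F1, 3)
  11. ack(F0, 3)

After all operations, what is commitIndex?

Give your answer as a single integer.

Answer: 3

Derivation:
Op 1: append 3 -> log_len=3
Op 2: append 3 -> log_len=6
Op 3: F1 acks idx 5 -> match: F0=0 F1=5 F2=0 F3=0; commitIndex=0
Op 4: F3 acks idx 1 -> match: F0=0 F1=5 F2=0 F3=1; commitIndex=1
Op 5: F2 acks idx 2 -> match: F0=0 F1=5 F2=2 F3=1; commitIndex=2
Op 6: F0 acks idx 2 -> match: F0=2 F1=5 F2=2 F3=1; commitIndex=2
Op 7: F1 acks idx 2 -> match: F0=2 F1=5 F2=2 F3=1; commitIndex=2
Op 8: append 1 -> log_len=7
Op 9: append 3 -> log_len=10
Op 10: F1 acks idx 3 -> match: F0=2 F1=5 F2=2 F3=1; commitIndex=2
Op 11: F0 acks idx 3 -> match: F0=3 F1=5 F2=2 F3=1; commitIndex=3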